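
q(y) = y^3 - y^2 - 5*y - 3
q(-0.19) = -2.09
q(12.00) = 1521.00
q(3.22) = 3.92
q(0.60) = -6.14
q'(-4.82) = 74.34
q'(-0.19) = -4.51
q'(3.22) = 19.67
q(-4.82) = -114.11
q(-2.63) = -14.96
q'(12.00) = 403.00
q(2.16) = -8.39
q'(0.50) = -5.25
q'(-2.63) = 21.01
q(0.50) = -5.62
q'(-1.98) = 10.72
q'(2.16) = 4.68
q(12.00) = 1521.00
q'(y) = 3*y^2 - 2*y - 5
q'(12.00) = 403.00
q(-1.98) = -4.78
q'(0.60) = -5.12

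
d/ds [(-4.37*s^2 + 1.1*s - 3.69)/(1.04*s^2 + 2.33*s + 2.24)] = (-11.3261*s^2 - 11.9024*s + 11.0617)/(1.0816*s^4 + 4.8464*s^3 + 10.0881*s^2 + 10.4384*s + 5.0176)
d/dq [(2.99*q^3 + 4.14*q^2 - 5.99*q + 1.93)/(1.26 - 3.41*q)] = (-20.3918*q^3 - 2.8152*q^2 + 10.4328*q - 0.966100000000001)/(11.6281*q^2 - 8.5932*q + 1.5876)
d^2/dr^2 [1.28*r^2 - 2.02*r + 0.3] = 2.56000000000000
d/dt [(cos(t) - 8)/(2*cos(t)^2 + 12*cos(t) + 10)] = (cos(t)^2 - 16*cos(t) - 53)*sin(t)/(2*(cos(t)^2 + 6*cos(t) + 5)^2)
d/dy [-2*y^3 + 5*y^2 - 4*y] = -6*y^2 + 10*y - 4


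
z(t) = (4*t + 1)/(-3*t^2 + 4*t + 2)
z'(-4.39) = 0.04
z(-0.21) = 0.16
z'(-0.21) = 3.10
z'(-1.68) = 0.16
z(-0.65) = 0.86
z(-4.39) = 0.23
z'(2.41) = 2.63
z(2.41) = -1.84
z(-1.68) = 0.43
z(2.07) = -3.60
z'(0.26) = 0.79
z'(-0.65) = 1.48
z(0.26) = 0.72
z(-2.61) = 0.33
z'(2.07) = 10.23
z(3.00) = -1.00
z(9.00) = -0.18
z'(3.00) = 0.77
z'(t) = (4*t + 1)*(6*t - 4)/(-3*t^2 + 4*t + 2)^2 + 4/(-3*t^2 + 4*t + 2)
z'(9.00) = 0.02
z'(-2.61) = 0.08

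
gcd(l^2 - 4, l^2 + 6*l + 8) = l + 2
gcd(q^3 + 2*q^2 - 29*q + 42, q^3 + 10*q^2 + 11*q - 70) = q^2 + 5*q - 14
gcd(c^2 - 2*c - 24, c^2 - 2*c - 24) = c^2 - 2*c - 24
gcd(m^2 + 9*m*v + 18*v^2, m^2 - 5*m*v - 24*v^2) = m + 3*v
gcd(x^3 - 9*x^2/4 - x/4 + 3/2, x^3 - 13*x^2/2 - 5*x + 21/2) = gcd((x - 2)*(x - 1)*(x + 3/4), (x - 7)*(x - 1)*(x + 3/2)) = x - 1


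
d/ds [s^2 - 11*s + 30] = 2*s - 11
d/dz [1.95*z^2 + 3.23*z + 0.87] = 3.9*z + 3.23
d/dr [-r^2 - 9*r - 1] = -2*r - 9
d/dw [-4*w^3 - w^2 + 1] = 2*w*(-6*w - 1)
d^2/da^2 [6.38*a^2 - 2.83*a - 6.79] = 12.7600000000000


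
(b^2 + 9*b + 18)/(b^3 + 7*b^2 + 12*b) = (b + 6)/(b*(b + 4))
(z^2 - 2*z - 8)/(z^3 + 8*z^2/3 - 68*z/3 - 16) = 3*(z + 2)/(3*z^2 + 20*z + 12)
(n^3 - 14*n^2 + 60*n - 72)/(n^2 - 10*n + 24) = (n^2 - 8*n + 12)/(n - 4)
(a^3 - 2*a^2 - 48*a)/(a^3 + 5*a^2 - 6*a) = (a - 8)/(a - 1)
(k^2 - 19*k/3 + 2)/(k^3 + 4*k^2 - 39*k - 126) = (k - 1/3)/(k^2 + 10*k + 21)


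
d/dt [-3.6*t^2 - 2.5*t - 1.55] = -7.2*t - 2.5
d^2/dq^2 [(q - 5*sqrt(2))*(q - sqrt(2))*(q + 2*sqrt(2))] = 6*q - 8*sqrt(2)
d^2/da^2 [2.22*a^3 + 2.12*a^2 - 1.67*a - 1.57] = 13.32*a + 4.24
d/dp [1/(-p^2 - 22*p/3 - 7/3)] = 6*(3*p + 11)/(3*p^2 + 22*p + 7)^2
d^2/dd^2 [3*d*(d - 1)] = 6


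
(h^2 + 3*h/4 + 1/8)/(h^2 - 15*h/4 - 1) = (h + 1/2)/(h - 4)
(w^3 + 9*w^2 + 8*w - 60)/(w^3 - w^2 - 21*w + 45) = (w^2 + 4*w - 12)/(w^2 - 6*w + 9)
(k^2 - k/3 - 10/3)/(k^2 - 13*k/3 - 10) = (k - 2)/(k - 6)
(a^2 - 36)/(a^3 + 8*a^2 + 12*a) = (a - 6)/(a*(a + 2))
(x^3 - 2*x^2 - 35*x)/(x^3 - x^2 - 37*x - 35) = x/(x + 1)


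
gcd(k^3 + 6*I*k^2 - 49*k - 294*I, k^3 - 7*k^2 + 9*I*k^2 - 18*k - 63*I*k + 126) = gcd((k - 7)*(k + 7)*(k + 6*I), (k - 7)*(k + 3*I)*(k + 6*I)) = k^2 + k*(-7 + 6*I) - 42*I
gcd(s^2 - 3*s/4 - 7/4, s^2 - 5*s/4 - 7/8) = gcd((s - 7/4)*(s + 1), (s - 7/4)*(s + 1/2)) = s - 7/4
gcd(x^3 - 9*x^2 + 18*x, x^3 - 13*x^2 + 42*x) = x^2 - 6*x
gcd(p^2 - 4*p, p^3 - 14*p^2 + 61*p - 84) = p - 4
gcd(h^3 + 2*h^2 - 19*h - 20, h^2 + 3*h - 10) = h + 5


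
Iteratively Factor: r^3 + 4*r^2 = (r)*(r^2 + 4*r) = r^2*(r + 4)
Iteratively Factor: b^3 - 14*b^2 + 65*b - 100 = (b - 5)*(b^2 - 9*b + 20) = (b - 5)^2*(b - 4)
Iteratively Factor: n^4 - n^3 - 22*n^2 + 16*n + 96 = (n - 4)*(n^3 + 3*n^2 - 10*n - 24) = (n - 4)*(n - 3)*(n^2 + 6*n + 8) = (n - 4)*(n - 3)*(n + 4)*(n + 2)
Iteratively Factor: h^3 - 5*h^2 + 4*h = (h)*(h^2 - 5*h + 4) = h*(h - 4)*(h - 1)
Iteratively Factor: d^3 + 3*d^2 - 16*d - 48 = (d + 4)*(d^2 - d - 12) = (d - 4)*(d + 4)*(d + 3)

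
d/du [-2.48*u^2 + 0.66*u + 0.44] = 0.66 - 4.96*u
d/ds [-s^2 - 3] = -2*s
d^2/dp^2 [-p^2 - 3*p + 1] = -2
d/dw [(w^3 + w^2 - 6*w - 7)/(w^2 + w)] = (w^4 + 2*w^3 + 7*w^2 + 14*w + 7)/(w^2*(w^2 + 2*w + 1))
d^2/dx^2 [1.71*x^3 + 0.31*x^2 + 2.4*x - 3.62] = 10.26*x + 0.62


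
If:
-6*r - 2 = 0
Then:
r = -1/3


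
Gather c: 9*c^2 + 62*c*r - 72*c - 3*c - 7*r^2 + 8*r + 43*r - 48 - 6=9*c^2 + c*(62*r - 75) - 7*r^2 + 51*r - 54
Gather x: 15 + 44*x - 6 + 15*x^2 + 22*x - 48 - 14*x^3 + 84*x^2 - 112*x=-14*x^3 + 99*x^2 - 46*x - 39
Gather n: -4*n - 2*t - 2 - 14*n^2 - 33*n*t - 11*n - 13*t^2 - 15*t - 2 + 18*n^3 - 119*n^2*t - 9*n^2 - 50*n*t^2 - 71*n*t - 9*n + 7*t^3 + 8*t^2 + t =18*n^3 + n^2*(-119*t - 23) + n*(-50*t^2 - 104*t - 24) + 7*t^3 - 5*t^2 - 16*t - 4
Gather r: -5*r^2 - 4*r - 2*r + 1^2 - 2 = -5*r^2 - 6*r - 1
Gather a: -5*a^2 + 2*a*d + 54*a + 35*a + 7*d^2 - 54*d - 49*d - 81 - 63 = -5*a^2 + a*(2*d + 89) + 7*d^2 - 103*d - 144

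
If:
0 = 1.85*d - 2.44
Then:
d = 1.32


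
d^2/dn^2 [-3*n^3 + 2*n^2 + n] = 4 - 18*n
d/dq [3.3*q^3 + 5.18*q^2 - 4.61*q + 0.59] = 9.9*q^2 + 10.36*q - 4.61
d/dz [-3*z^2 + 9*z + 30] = 9 - 6*z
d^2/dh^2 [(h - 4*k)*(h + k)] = 2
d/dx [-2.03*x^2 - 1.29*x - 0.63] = -4.06*x - 1.29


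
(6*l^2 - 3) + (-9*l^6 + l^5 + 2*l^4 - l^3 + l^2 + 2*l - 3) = -9*l^6 + l^5 + 2*l^4 - l^3 + 7*l^2 + 2*l - 6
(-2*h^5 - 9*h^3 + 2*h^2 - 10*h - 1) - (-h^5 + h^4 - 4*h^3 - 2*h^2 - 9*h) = -h^5 - h^4 - 5*h^3 + 4*h^2 - h - 1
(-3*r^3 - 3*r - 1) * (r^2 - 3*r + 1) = -3*r^5 + 9*r^4 - 6*r^3 + 8*r^2 - 1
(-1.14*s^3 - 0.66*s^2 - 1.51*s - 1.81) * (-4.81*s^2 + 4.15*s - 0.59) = 5.4834*s^5 - 1.5564*s^4 + 5.1967*s^3 + 2.829*s^2 - 6.6206*s + 1.0679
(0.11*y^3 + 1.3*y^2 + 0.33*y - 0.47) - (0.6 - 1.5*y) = 0.11*y^3 + 1.3*y^2 + 1.83*y - 1.07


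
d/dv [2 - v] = -1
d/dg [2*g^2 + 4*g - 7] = 4*g + 4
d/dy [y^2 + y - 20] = 2*y + 1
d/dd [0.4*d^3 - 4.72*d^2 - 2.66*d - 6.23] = 1.2*d^2 - 9.44*d - 2.66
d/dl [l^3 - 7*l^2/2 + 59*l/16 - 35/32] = 3*l^2 - 7*l + 59/16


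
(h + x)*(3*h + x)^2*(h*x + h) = 9*h^4*x + 9*h^4 + 15*h^3*x^2 + 15*h^3*x + 7*h^2*x^3 + 7*h^2*x^2 + h*x^4 + h*x^3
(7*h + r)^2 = 49*h^2 + 14*h*r + r^2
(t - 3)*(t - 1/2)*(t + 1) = t^3 - 5*t^2/2 - 2*t + 3/2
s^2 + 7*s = s*(s + 7)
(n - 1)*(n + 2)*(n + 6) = n^3 + 7*n^2 + 4*n - 12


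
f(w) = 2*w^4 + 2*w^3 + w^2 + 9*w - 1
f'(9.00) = 6345.00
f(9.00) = 14741.00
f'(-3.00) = -159.00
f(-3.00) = 89.00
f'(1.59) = 59.51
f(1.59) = 36.66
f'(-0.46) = 8.57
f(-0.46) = -5.03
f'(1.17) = 32.37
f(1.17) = 17.85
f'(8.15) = 4754.58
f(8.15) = 10045.36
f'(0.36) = 10.87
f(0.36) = 2.50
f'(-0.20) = 8.78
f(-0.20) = -2.77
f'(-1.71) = -16.88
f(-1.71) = -6.37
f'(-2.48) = -81.08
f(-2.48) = 27.98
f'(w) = 8*w^3 + 6*w^2 + 2*w + 9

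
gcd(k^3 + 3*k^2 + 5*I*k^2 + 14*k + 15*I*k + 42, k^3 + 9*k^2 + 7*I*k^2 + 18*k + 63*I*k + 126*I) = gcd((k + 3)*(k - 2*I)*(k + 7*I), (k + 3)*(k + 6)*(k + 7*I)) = k^2 + k*(3 + 7*I) + 21*I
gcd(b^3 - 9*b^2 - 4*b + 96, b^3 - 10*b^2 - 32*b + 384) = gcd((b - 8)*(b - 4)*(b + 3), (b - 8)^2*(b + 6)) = b - 8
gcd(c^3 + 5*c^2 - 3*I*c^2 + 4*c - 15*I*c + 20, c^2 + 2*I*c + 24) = c - 4*I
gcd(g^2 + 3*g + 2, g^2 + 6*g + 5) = g + 1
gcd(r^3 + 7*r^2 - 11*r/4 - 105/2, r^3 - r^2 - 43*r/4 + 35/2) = r^2 + r - 35/4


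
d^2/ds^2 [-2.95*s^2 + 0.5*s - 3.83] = -5.90000000000000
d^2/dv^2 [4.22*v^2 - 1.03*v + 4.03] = 8.44000000000000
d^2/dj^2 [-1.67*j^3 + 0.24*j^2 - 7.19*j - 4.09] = 0.48 - 10.02*j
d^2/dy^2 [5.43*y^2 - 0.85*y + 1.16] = 10.8600000000000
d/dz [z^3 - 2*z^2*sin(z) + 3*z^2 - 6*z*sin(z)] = -2*z^2*cos(z) + 3*z^2 - 4*z*sin(z) - 6*z*cos(z) + 6*z - 6*sin(z)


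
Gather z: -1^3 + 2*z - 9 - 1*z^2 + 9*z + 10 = -z^2 + 11*z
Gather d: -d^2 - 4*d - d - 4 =-d^2 - 5*d - 4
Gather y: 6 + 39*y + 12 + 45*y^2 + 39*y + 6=45*y^2 + 78*y + 24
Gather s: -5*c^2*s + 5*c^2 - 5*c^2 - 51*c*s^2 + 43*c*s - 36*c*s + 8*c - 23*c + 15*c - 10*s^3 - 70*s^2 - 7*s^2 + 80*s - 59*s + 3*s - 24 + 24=-10*s^3 + s^2*(-51*c - 77) + s*(-5*c^2 + 7*c + 24)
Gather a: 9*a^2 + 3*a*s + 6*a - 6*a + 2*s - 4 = 9*a^2 + 3*a*s + 2*s - 4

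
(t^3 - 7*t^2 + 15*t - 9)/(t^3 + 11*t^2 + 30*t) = (t^3 - 7*t^2 + 15*t - 9)/(t*(t^2 + 11*t + 30))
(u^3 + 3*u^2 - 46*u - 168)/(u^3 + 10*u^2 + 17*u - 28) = (u^2 - u - 42)/(u^2 + 6*u - 7)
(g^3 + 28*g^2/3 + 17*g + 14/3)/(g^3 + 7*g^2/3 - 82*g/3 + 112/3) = (3*g^2 + 7*g + 2)/(3*g^2 - 14*g + 16)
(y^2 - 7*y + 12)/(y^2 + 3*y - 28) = (y - 3)/(y + 7)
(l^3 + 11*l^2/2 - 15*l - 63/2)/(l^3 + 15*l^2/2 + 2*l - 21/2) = (l - 3)/(l - 1)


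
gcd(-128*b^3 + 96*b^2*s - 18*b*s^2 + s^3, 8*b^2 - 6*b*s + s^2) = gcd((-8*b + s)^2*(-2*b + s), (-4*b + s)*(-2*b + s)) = -2*b + s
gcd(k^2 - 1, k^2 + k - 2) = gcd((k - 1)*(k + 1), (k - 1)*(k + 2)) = k - 1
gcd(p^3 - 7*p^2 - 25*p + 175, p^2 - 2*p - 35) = p^2 - 2*p - 35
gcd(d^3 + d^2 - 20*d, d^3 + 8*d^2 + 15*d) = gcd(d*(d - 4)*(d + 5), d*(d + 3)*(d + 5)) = d^2 + 5*d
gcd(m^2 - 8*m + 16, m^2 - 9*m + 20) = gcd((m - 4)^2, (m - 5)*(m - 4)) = m - 4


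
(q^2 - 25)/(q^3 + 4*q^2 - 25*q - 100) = 1/(q + 4)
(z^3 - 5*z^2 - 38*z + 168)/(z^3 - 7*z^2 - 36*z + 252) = (z - 4)/(z - 6)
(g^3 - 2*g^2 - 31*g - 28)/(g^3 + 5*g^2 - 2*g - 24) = (g^2 - 6*g - 7)/(g^2 + g - 6)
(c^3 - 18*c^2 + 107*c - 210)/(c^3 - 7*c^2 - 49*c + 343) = (c^2 - 11*c + 30)/(c^2 - 49)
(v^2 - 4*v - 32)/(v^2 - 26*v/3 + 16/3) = 3*(v + 4)/(3*v - 2)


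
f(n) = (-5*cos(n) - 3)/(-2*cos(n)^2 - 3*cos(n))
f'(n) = (-4*sin(n)*cos(n) - 3*sin(n))*(-5*cos(n) - 3)/(-2*cos(n)^2 - 3*cos(n))^2 + 5*sin(n)/(-2*cos(n)^2 - 3*cos(n)) = (10*sin(n) + 9*sin(n)/cos(n)^2 + 12*tan(n))/(2*cos(n) + 3)^2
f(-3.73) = 1.04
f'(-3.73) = 2.67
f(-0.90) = 2.32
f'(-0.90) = -2.29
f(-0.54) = 1.80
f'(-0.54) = -0.84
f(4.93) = 5.51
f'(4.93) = -21.45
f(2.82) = 1.67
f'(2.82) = 1.91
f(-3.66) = 1.22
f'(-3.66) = 2.52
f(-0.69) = 1.96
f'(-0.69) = -1.26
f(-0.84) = 2.19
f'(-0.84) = -1.91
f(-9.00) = 1.45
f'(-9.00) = -2.28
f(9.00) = 1.45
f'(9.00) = 2.28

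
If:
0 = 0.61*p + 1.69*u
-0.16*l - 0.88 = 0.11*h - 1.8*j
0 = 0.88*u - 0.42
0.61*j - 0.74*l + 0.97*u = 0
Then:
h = 18.3964232488823*l - 20.4190489093619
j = 1.21311475409836*l - 0.758941877794337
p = -1.32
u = 0.48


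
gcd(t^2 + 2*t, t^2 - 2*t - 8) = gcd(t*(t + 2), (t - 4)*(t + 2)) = t + 2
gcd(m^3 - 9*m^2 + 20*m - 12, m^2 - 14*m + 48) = m - 6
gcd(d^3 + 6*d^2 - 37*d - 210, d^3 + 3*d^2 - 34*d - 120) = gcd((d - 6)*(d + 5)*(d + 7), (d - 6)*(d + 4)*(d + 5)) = d^2 - d - 30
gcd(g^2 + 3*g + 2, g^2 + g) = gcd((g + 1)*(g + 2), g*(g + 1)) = g + 1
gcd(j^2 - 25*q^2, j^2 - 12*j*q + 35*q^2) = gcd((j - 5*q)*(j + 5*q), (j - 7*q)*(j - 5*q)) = -j + 5*q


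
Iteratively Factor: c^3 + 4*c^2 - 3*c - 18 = (c - 2)*(c^2 + 6*c + 9) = (c - 2)*(c + 3)*(c + 3)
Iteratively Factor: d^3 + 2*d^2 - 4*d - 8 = (d - 2)*(d^2 + 4*d + 4) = (d - 2)*(d + 2)*(d + 2)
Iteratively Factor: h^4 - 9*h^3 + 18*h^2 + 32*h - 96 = (h - 4)*(h^3 - 5*h^2 - 2*h + 24) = (h - 4)*(h - 3)*(h^2 - 2*h - 8) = (h - 4)*(h - 3)*(h + 2)*(h - 4)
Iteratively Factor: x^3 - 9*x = (x + 3)*(x^2 - 3*x) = x*(x + 3)*(x - 3)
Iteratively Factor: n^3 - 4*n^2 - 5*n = (n)*(n^2 - 4*n - 5) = n*(n - 5)*(n + 1)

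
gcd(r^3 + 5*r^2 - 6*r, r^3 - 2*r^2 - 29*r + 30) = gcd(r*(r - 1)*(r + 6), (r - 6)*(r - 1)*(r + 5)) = r - 1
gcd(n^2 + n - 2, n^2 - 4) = n + 2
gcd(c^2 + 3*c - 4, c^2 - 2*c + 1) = c - 1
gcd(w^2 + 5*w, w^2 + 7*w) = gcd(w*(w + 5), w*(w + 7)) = w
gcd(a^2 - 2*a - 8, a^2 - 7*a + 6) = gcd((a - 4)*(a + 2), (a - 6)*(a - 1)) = 1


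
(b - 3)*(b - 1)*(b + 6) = b^3 + 2*b^2 - 21*b + 18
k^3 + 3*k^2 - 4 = (k - 1)*(k + 2)^2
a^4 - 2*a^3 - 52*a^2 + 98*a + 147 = (a - 7)*(a - 3)*(a + 1)*(a + 7)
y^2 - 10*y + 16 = (y - 8)*(y - 2)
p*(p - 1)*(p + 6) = p^3 + 5*p^2 - 6*p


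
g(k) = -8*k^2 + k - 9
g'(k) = 1 - 16*k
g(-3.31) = -99.96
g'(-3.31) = 53.96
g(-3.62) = -117.46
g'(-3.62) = 58.92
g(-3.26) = -97.28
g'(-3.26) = 53.16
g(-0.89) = -16.23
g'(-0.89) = 15.24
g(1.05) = -16.77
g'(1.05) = -15.80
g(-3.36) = -102.68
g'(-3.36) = 54.76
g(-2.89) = -78.71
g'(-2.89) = 47.24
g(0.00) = -9.00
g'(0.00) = 1.00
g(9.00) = -648.00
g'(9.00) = -143.00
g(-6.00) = -303.00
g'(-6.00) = 97.00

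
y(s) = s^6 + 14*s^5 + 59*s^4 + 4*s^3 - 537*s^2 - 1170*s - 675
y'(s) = 6*s^5 + 70*s^4 + 236*s^3 + 12*s^2 - 1074*s - 1170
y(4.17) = 26148.90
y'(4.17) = 40404.41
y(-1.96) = 47.60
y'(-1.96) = 63.67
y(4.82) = 62464.15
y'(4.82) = 73750.95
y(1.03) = -2361.60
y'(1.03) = -1919.86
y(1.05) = -2399.99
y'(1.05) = -1918.53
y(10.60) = 3968246.07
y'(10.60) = 1956542.91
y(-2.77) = 2.69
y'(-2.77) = 23.79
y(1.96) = -3668.66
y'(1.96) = -245.37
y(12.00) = 7607925.00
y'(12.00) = 3339990.00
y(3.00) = 0.00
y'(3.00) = 9216.00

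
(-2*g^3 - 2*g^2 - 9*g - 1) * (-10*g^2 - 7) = 20*g^5 + 20*g^4 + 104*g^3 + 24*g^2 + 63*g + 7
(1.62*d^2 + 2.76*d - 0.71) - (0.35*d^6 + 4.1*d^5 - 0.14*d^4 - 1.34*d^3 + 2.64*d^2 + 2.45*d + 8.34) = -0.35*d^6 - 4.1*d^5 + 0.14*d^4 + 1.34*d^3 - 1.02*d^2 + 0.31*d - 9.05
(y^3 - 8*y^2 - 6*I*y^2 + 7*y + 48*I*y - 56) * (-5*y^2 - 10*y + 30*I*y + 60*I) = -5*y^5 + 30*y^4 + 60*I*y^4 + 225*y^3 - 360*I*y^3 - 870*y^2 - 750*I*y^2 - 2320*y - 1260*I*y - 3360*I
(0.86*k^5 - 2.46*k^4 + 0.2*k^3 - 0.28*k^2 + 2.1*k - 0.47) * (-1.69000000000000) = -1.4534*k^5 + 4.1574*k^4 - 0.338*k^3 + 0.4732*k^2 - 3.549*k + 0.7943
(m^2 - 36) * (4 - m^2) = -m^4 + 40*m^2 - 144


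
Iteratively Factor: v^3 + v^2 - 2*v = (v + 2)*(v^2 - v) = v*(v + 2)*(v - 1)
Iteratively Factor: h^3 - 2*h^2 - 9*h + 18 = (h + 3)*(h^2 - 5*h + 6) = (h - 3)*(h + 3)*(h - 2)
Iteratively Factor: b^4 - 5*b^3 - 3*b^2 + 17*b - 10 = (b - 1)*(b^3 - 4*b^2 - 7*b + 10) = (b - 5)*(b - 1)*(b^2 + b - 2) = (b - 5)*(b - 1)*(b + 2)*(b - 1)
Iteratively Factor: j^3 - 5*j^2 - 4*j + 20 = (j - 5)*(j^2 - 4) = (j - 5)*(j + 2)*(j - 2)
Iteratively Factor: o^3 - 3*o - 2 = (o + 1)*(o^2 - o - 2) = (o - 2)*(o + 1)*(o + 1)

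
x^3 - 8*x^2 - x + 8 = (x - 8)*(x - 1)*(x + 1)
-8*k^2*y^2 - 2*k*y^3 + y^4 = y^2*(-4*k + y)*(2*k + y)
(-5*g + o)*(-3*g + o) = 15*g^2 - 8*g*o + o^2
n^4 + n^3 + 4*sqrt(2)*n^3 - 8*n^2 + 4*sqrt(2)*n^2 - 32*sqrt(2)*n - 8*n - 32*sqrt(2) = (n + 1)*(n - 2*sqrt(2))*(n + 2*sqrt(2))*(n + 4*sqrt(2))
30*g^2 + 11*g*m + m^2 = (5*g + m)*(6*g + m)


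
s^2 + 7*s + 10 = (s + 2)*(s + 5)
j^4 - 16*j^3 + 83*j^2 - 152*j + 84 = (j - 7)*(j - 6)*(j - 2)*(j - 1)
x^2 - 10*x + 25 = (x - 5)^2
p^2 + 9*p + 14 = (p + 2)*(p + 7)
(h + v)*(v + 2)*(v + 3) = h*v^2 + 5*h*v + 6*h + v^3 + 5*v^2 + 6*v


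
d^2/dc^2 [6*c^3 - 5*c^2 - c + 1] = 36*c - 10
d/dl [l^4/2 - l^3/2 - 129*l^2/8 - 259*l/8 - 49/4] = 2*l^3 - 3*l^2/2 - 129*l/4 - 259/8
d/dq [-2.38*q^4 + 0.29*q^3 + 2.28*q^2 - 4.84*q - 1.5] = -9.52*q^3 + 0.87*q^2 + 4.56*q - 4.84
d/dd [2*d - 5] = 2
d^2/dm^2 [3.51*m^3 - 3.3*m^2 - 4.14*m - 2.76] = 21.06*m - 6.6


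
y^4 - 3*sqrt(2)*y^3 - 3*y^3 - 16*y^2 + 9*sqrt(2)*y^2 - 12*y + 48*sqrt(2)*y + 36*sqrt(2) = (y - 6)*(y + 1)*(y + 2)*(y - 3*sqrt(2))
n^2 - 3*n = n*(n - 3)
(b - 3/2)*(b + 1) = b^2 - b/2 - 3/2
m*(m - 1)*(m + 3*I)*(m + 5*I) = m^4 - m^3 + 8*I*m^3 - 15*m^2 - 8*I*m^2 + 15*m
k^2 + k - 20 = (k - 4)*(k + 5)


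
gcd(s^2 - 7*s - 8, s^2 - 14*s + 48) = s - 8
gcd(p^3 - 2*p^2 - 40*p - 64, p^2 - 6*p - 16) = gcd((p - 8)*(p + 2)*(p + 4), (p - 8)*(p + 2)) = p^2 - 6*p - 16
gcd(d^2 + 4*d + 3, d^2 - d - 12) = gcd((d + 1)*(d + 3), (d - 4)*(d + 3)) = d + 3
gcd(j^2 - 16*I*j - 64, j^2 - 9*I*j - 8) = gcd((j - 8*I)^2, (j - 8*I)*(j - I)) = j - 8*I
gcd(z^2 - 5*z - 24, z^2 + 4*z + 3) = z + 3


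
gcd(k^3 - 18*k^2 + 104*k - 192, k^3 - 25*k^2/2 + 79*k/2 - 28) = k - 8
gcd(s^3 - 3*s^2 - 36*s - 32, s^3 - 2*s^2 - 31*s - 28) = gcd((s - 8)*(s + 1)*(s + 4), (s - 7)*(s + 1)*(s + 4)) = s^2 + 5*s + 4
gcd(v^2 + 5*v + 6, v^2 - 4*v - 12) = v + 2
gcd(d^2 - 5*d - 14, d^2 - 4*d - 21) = d - 7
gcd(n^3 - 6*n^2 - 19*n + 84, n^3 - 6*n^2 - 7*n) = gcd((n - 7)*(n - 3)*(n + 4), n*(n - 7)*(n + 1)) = n - 7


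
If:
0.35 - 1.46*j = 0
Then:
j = 0.24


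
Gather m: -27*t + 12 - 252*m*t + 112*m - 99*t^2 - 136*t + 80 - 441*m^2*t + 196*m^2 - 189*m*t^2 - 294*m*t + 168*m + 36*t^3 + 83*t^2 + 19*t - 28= m^2*(196 - 441*t) + m*(-189*t^2 - 546*t + 280) + 36*t^3 - 16*t^2 - 144*t + 64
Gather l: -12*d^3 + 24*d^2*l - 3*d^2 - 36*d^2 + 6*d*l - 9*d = -12*d^3 - 39*d^2 - 9*d + l*(24*d^2 + 6*d)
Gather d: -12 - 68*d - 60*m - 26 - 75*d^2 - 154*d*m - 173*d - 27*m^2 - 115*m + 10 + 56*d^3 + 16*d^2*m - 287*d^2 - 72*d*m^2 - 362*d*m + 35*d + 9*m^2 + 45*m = 56*d^3 + d^2*(16*m - 362) + d*(-72*m^2 - 516*m - 206) - 18*m^2 - 130*m - 28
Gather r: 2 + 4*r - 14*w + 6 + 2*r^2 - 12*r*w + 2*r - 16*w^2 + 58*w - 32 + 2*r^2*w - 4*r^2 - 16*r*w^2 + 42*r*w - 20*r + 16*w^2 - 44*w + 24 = r^2*(2*w - 2) + r*(-16*w^2 + 30*w - 14)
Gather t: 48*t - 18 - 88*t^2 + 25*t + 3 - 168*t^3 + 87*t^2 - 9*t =-168*t^3 - t^2 + 64*t - 15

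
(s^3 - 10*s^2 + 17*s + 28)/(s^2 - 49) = (s^2 - 3*s - 4)/(s + 7)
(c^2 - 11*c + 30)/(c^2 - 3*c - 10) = (c - 6)/(c + 2)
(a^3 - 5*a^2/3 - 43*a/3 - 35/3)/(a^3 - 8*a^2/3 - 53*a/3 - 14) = (a - 5)/(a - 6)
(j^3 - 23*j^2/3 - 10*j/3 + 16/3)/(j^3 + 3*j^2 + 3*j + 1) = (3*j^2 - 26*j + 16)/(3*(j^2 + 2*j + 1))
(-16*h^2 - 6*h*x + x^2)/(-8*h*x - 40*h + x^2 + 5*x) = (2*h + x)/(x + 5)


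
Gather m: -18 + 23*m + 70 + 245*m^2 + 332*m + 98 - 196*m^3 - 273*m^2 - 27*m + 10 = -196*m^3 - 28*m^2 + 328*m + 160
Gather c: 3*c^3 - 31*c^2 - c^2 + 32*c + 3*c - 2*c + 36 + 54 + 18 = 3*c^3 - 32*c^2 + 33*c + 108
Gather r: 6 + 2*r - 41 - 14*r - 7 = -12*r - 42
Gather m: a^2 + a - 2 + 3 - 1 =a^2 + a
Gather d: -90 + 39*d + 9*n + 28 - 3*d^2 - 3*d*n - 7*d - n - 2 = -3*d^2 + d*(32 - 3*n) + 8*n - 64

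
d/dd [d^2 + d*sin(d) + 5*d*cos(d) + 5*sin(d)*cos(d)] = -5*d*sin(d) + d*cos(d) + 2*d + sin(d) + 5*cos(d) + 5*cos(2*d)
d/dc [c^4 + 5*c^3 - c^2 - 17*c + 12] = 4*c^3 + 15*c^2 - 2*c - 17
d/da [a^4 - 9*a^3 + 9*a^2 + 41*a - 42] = 4*a^3 - 27*a^2 + 18*a + 41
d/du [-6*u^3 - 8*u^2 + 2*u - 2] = -18*u^2 - 16*u + 2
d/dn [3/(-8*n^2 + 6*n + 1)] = 6*(8*n - 3)/(-8*n^2 + 6*n + 1)^2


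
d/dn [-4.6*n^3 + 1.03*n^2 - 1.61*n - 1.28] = -13.8*n^2 + 2.06*n - 1.61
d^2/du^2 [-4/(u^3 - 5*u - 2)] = 8*(3*u*(-u^3 + 5*u + 2) + (3*u^2 - 5)^2)/(-u^3 + 5*u + 2)^3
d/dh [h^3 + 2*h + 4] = 3*h^2 + 2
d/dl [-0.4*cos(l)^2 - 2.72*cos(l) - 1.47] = (0.8*cos(l) + 2.72)*sin(l)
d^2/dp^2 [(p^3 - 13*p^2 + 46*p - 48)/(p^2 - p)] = 4*(17*p^3 - 72*p^2 + 72*p - 24)/(p^3*(p^3 - 3*p^2 + 3*p - 1))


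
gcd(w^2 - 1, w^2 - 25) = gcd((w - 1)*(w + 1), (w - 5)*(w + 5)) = 1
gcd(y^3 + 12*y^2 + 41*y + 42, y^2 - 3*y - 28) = 1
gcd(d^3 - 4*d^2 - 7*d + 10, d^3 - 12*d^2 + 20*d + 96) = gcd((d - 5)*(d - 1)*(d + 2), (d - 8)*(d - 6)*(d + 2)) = d + 2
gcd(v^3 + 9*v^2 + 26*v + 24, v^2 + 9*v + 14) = v + 2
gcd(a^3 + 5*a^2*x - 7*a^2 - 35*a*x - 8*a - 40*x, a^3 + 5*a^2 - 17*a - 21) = a + 1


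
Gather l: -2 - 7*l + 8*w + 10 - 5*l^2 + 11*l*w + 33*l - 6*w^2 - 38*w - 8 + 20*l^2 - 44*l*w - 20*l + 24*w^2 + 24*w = 15*l^2 + l*(6 - 33*w) + 18*w^2 - 6*w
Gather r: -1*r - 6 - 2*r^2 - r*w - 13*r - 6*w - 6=-2*r^2 + r*(-w - 14) - 6*w - 12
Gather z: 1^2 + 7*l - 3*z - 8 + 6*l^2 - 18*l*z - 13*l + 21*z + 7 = 6*l^2 - 6*l + z*(18 - 18*l)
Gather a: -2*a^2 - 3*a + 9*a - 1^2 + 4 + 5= -2*a^2 + 6*a + 8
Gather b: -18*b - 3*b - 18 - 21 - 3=-21*b - 42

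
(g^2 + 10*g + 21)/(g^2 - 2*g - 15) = (g + 7)/(g - 5)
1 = 1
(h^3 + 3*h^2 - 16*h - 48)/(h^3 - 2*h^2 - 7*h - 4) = (h^2 + 7*h + 12)/(h^2 + 2*h + 1)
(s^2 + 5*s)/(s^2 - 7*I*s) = (s + 5)/(s - 7*I)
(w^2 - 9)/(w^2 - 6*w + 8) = (w^2 - 9)/(w^2 - 6*w + 8)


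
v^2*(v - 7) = v^3 - 7*v^2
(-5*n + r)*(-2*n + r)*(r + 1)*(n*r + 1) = 10*n^3*r^2 + 10*n^3*r - 7*n^2*r^3 - 7*n^2*r^2 + 10*n^2*r + 10*n^2 + n*r^4 + n*r^3 - 7*n*r^2 - 7*n*r + r^3 + r^2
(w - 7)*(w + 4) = w^2 - 3*w - 28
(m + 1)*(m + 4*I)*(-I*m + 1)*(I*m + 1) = m^4 + m^3 + 4*I*m^3 + m^2 + 4*I*m^2 + m + 4*I*m + 4*I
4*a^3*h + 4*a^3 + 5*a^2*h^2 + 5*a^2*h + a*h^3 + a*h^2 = (a + h)*(4*a + h)*(a*h + a)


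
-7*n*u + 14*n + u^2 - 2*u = (-7*n + u)*(u - 2)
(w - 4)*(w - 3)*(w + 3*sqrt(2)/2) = w^3 - 7*w^2 + 3*sqrt(2)*w^2/2 - 21*sqrt(2)*w/2 + 12*w + 18*sqrt(2)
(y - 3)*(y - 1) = y^2 - 4*y + 3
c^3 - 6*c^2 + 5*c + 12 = (c - 4)*(c - 3)*(c + 1)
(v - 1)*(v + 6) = v^2 + 5*v - 6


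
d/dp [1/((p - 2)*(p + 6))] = 2*(-p - 2)/(p^4 + 8*p^3 - 8*p^2 - 96*p + 144)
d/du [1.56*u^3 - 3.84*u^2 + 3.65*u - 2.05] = 4.68*u^2 - 7.68*u + 3.65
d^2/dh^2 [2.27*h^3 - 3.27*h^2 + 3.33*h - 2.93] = 13.62*h - 6.54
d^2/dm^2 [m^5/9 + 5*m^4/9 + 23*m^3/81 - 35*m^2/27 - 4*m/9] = 20*m^3/9 + 20*m^2/3 + 46*m/27 - 70/27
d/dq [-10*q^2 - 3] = -20*q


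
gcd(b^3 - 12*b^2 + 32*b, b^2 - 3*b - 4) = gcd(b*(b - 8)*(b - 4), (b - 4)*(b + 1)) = b - 4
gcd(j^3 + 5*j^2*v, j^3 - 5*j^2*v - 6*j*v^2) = j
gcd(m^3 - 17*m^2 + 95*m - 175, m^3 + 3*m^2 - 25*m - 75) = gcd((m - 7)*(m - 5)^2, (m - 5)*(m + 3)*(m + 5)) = m - 5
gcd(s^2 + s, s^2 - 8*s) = s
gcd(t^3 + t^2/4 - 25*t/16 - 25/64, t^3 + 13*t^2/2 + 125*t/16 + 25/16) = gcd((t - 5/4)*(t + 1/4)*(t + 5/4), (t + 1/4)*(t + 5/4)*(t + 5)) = t^2 + 3*t/2 + 5/16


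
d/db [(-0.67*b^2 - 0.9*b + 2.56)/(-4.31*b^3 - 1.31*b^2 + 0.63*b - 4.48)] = (-2.8877*b^4 - 7.758*b^3 + 31.4997*b^2 + 12.7104*b + 2.4192)/(18.5761*b^6 + 11.2922*b^5 - 3.7145*b^4 + 36.967*b^3 + 12.1345*b^2 - 5.6448*b + 20.0704)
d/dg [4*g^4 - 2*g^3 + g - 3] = 16*g^3 - 6*g^2 + 1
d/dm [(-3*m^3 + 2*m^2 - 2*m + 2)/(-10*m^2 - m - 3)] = (30*m^4 + 6*m^3 + 5*m^2 + 28*m + 8)/(100*m^4 + 20*m^3 + 61*m^2 + 6*m + 9)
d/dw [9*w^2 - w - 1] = 18*w - 1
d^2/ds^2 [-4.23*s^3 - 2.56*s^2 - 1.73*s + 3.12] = -25.38*s - 5.12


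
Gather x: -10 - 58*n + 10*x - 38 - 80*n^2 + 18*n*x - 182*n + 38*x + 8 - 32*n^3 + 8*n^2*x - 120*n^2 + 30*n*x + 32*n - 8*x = -32*n^3 - 200*n^2 - 208*n + x*(8*n^2 + 48*n + 40) - 40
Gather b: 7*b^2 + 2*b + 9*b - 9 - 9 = 7*b^2 + 11*b - 18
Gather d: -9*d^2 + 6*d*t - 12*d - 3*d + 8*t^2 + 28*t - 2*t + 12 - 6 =-9*d^2 + d*(6*t - 15) + 8*t^2 + 26*t + 6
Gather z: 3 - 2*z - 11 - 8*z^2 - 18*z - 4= -8*z^2 - 20*z - 12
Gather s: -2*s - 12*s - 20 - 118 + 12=-14*s - 126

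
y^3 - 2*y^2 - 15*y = y*(y - 5)*(y + 3)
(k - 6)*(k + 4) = k^2 - 2*k - 24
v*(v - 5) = v^2 - 5*v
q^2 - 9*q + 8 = (q - 8)*(q - 1)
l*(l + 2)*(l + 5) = l^3 + 7*l^2 + 10*l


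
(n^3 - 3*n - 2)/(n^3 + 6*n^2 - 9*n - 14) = (n + 1)/(n + 7)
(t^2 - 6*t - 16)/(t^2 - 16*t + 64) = (t + 2)/(t - 8)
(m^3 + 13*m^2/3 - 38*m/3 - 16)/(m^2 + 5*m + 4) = (m^2 + 10*m/3 - 16)/(m + 4)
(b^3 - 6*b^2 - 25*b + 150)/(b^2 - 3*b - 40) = (b^2 - 11*b + 30)/(b - 8)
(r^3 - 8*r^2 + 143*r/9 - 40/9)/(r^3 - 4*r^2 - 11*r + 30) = (r^2 - 3*r + 8/9)/(r^2 + r - 6)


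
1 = 1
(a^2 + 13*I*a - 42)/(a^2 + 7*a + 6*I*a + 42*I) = (a + 7*I)/(a + 7)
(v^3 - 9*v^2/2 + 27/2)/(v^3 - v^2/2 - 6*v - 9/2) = (v - 3)/(v + 1)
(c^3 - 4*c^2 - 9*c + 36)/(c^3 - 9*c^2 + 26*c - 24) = (c + 3)/(c - 2)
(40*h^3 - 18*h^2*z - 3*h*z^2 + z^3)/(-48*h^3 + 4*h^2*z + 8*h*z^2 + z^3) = (-5*h + z)/(6*h + z)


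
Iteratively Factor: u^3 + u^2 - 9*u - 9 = (u + 1)*(u^2 - 9) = (u + 1)*(u + 3)*(u - 3)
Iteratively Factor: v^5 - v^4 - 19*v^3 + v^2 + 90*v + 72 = (v + 1)*(v^4 - 2*v^3 - 17*v^2 + 18*v + 72) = (v - 4)*(v + 1)*(v^3 + 2*v^2 - 9*v - 18) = (v - 4)*(v + 1)*(v + 2)*(v^2 - 9) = (v - 4)*(v - 3)*(v + 1)*(v + 2)*(v + 3)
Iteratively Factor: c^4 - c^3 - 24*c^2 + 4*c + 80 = (c - 5)*(c^3 + 4*c^2 - 4*c - 16) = (c - 5)*(c + 4)*(c^2 - 4) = (c - 5)*(c - 2)*(c + 4)*(c + 2)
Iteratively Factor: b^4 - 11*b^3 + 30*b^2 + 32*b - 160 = (b + 2)*(b^3 - 13*b^2 + 56*b - 80) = (b - 5)*(b + 2)*(b^2 - 8*b + 16) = (b - 5)*(b - 4)*(b + 2)*(b - 4)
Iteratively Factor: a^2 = (a)*(a)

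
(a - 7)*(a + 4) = a^2 - 3*a - 28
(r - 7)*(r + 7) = r^2 - 49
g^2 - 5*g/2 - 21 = (g - 6)*(g + 7/2)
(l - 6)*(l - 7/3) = l^2 - 25*l/3 + 14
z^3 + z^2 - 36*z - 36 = (z - 6)*(z + 1)*(z + 6)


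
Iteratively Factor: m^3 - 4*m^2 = (m - 4)*(m^2) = m*(m - 4)*(m)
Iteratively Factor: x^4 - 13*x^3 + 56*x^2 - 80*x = (x - 4)*(x^3 - 9*x^2 + 20*x) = (x - 4)^2*(x^2 - 5*x) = (x - 5)*(x - 4)^2*(x)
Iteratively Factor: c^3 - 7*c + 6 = (c + 3)*(c^2 - 3*c + 2) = (c - 1)*(c + 3)*(c - 2)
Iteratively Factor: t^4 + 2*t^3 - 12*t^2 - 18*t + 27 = (t + 3)*(t^3 - t^2 - 9*t + 9) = (t - 3)*(t + 3)*(t^2 + 2*t - 3) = (t - 3)*(t - 1)*(t + 3)*(t + 3)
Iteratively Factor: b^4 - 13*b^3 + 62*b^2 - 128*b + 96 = (b - 4)*(b^3 - 9*b^2 + 26*b - 24) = (b - 4)^2*(b^2 - 5*b + 6) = (b - 4)^2*(b - 2)*(b - 3)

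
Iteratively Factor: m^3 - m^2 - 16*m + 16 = (m - 1)*(m^2 - 16) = (m - 4)*(m - 1)*(m + 4)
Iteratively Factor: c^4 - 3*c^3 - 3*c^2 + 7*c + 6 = (c - 2)*(c^3 - c^2 - 5*c - 3) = (c - 2)*(c + 1)*(c^2 - 2*c - 3) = (c - 3)*(c - 2)*(c + 1)*(c + 1)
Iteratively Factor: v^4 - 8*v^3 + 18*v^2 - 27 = (v + 1)*(v^3 - 9*v^2 + 27*v - 27) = (v - 3)*(v + 1)*(v^2 - 6*v + 9) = (v - 3)^2*(v + 1)*(v - 3)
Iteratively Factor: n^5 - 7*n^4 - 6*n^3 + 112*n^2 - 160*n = (n)*(n^4 - 7*n^3 - 6*n^2 + 112*n - 160) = n*(n - 2)*(n^3 - 5*n^2 - 16*n + 80) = n*(n - 4)*(n - 2)*(n^2 - n - 20) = n*(n - 4)*(n - 2)*(n + 4)*(n - 5)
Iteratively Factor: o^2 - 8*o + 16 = (o - 4)*(o - 4)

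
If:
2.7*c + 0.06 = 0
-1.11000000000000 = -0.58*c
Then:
No Solution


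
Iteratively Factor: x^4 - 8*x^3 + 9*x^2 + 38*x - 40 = (x - 4)*(x^3 - 4*x^2 - 7*x + 10) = (x - 5)*(x - 4)*(x^2 + x - 2) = (x - 5)*(x - 4)*(x + 2)*(x - 1)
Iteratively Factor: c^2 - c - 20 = (c + 4)*(c - 5)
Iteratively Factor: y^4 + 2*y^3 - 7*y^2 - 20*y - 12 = (y + 2)*(y^3 - 7*y - 6) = (y - 3)*(y + 2)*(y^2 + 3*y + 2) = (y - 3)*(y + 2)^2*(y + 1)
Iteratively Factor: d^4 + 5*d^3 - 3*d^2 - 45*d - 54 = (d - 3)*(d^3 + 8*d^2 + 21*d + 18) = (d - 3)*(d + 3)*(d^2 + 5*d + 6) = (d - 3)*(d + 3)^2*(d + 2)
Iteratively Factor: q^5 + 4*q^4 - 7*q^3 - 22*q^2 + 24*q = (q + 4)*(q^4 - 7*q^2 + 6*q) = q*(q + 4)*(q^3 - 7*q + 6) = q*(q - 1)*(q + 4)*(q^2 + q - 6) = q*(q - 2)*(q - 1)*(q + 4)*(q + 3)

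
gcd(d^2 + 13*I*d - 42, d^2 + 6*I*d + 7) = d + 7*I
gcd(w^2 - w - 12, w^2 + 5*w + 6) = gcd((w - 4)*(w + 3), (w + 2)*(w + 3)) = w + 3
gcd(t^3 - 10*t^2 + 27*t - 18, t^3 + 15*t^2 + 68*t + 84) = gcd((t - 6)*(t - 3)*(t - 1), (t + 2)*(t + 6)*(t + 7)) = 1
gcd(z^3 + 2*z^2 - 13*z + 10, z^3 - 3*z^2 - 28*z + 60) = z^2 + 3*z - 10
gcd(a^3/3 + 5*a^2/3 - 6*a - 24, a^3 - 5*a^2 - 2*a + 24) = a - 4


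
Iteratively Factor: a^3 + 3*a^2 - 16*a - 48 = (a + 4)*(a^2 - a - 12) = (a - 4)*(a + 4)*(a + 3)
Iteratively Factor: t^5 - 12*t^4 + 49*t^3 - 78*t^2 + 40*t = (t - 5)*(t^4 - 7*t^3 + 14*t^2 - 8*t) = (t - 5)*(t - 4)*(t^3 - 3*t^2 + 2*t) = (t - 5)*(t - 4)*(t - 1)*(t^2 - 2*t) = t*(t - 5)*(t - 4)*(t - 1)*(t - 2)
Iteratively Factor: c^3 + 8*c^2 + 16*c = (c)*(c^2 + 8*c + 16) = c*(c + 4)*(c + 4)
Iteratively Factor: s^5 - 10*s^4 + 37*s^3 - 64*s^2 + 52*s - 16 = (s - 4)*(s^4 - 6*s^3 + 13*s^2 - 12*s + 4) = (s - 4)*(s - 2)*(s^3 - 4*s^2 + 5*s - 2) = (s - 4)*(s - 2)^2*(s^2 - 2*s + 1) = (s - 4)*(s - 2)^2*(s - 1)*(s - 1)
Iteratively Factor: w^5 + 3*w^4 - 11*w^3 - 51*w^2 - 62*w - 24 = (w + 2)*(w^4 + w^3 - 13*w^2 - 25*w - 12) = (w + 1)*(w + 2)*(w^3 - 13*w - 12) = (w - 4)*(w + 1)*(w + 2)*(w^2 + 4*w + 3) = (w - 4)*(w + 1)*(w + 2)*(w + 3)*(w + 1)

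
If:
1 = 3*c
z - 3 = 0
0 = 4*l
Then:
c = 1/3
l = 0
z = 3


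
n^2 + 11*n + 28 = (n + 4)*(n + 7)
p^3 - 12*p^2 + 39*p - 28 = (p - 7)*(p - 4)*(p - 1)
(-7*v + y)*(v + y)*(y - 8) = -7*v^2*y + 56*v^2 - 6*v*y^2 + 48*v*y + y^3 - 8*y^2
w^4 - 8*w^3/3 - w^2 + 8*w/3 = w*(w - 8/3)*(w - 1)*(w + 1)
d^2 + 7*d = d*(d + 7)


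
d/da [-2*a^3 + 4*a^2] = 2*a*(4 - 3*a)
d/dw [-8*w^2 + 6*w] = 6 - 16*w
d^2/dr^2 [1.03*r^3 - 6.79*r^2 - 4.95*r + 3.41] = 6.18*r - 13.58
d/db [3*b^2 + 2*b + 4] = 6*b + 2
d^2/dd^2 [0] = 0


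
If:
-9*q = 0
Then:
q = 0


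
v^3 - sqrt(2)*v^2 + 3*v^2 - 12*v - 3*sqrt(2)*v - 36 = (v + 3)*(v - 3*sqrt(2))*(v + 2*sqrt(2))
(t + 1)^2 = t^2 + 2*t + 1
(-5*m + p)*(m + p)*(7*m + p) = -35*m^3 - 33*m^2*p + 3*m*p^2 + p^3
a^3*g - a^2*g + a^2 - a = a*(a - 1)*(a*g + 1)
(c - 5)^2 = c^2 - 10*c + 25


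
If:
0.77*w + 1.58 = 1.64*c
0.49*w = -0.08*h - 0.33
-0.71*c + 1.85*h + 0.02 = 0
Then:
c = 0.63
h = 0.23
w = -0.71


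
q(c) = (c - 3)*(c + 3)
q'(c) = 2*c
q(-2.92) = -0.47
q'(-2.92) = -5.84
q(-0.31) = -8.90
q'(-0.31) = -0.62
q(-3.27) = 1.69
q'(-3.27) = -6.54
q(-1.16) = -7.65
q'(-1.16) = -2.32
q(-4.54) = 11.61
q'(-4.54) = -9.08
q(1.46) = -6.87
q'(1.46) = 2.92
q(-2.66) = -1.92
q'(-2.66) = -5.32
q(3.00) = 0.00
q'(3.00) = 6.00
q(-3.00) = 0.00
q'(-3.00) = -6.00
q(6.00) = 27.00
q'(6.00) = 12.00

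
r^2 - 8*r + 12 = (r - 6)*(r - 2)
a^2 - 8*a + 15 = (a - 5)*(a - 3)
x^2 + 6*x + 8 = (x + 2)*(x + 4)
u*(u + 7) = u^2 + 7*u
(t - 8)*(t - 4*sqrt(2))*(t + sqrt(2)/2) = t^3 - 8*t^2 - 7*sqrt(2)*t^2/2 - 4*t + 28*sqrt(2)*t + 32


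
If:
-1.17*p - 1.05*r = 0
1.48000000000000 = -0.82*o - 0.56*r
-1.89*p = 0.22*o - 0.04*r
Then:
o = -1.66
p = 0.19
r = -0.21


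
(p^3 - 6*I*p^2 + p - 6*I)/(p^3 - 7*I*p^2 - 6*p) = (p + I)/p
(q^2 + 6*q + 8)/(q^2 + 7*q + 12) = (q + 2)/(q + 3)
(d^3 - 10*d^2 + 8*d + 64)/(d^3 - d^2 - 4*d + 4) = (d^2 - 12*d + 32)/(d^2 - 3*d + 2)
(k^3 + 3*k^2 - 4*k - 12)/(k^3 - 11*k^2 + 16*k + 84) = (k^2 + k - 6)/(k^2 - 13*k + 42)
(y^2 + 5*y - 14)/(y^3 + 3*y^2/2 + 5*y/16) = 16*(y^2 + 5*y - 14)/(y*(16*y^2 + 24*y + 5))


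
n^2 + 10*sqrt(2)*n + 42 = (n + 3*sqrt(2))*(n + 7*sqrt(2))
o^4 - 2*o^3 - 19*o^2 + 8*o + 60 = (o - 5)*(o - 2)*(o + 2)*(o + 3)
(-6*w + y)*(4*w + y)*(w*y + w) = -24*w^3*y - 24*w^3 - 2*w^2*y^2 - 2*w^2*y + w*y^3 + w*y^2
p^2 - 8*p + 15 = (p - 5)*(p - 3)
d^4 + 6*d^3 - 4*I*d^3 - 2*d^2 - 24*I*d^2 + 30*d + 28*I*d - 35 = (d - 1)*(d + 7)*(d - 5*I)*(d + I)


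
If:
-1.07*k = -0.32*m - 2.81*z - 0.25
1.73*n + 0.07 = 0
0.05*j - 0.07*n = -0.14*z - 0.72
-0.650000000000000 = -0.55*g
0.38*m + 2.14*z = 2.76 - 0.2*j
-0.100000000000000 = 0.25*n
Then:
No Solution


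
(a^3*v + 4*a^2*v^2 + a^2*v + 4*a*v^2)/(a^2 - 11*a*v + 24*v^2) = a*v*(a^2 + 4*a*v + a + 4*v)/(a^2 - 11*a*v + 24*v^2)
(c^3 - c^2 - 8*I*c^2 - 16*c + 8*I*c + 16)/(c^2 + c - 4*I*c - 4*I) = (c^2 - c*(1 + 4*I) + 4*I)/(c + 1)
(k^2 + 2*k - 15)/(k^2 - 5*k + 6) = (k + 5)/(k - 2)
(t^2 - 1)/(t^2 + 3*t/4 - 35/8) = 8*(t^2 - 1)/(8*t^2 + 6*t - 35)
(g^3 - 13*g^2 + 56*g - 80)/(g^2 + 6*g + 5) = (g^3 - 13*g^2 + 56*g - 80)/(g^2 + 6*g + 5)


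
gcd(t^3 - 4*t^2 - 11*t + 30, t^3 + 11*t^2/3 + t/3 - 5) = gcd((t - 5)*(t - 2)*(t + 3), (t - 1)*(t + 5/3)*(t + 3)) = t + 3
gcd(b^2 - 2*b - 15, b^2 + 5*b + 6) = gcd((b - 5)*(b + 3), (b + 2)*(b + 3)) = b + 3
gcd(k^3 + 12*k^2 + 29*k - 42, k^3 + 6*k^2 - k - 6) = k^2 + 5*k - 6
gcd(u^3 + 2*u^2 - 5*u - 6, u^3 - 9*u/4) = 1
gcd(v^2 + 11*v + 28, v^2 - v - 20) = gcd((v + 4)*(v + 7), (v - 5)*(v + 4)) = v + 4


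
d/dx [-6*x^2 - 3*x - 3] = -12*x - 3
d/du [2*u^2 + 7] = 4*u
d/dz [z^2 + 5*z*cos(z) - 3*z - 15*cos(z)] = -5*z*sin(z) + 2*z + 15*sin(z) + 5*cos(z) - 3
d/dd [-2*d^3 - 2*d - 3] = -6*d^2 - 2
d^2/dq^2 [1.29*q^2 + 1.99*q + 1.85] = 2.58000000000000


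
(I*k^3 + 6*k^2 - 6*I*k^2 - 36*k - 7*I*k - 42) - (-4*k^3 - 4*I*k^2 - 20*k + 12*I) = 4*k^3 + I*k^3 + 6*k^2 - 2*I*k^2 - 16*k - 7*I*k - 42 - 12*I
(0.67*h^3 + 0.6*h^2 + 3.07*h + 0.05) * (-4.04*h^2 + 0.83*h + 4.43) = -2.7068*h^5 - 1.8679*h^4 - 8.9367*h^3 + 5.0041*h^2 + 13.6416*h + 0.2215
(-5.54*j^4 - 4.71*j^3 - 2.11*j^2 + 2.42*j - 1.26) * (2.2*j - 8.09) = -12.188*j^5 + 34.4566*j^4 + 33.4619*j^3 + 22.3939*j^2 - 22.3498*j + 10.1934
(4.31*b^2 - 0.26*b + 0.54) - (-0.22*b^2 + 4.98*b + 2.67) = 4.53*b^2 - 5.24*b - 2.13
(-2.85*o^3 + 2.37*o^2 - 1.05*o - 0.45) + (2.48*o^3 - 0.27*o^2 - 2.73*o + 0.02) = -0.37*o^3 + 2.1*o^2 - 3.78*o - 0.43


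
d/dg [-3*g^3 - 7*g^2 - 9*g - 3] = -9*g^2 - 14*g - 9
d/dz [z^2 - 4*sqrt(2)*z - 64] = 2*z - 4*sqrt(2)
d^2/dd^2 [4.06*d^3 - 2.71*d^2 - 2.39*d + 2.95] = 24.36*d - 5.42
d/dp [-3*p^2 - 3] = -6*p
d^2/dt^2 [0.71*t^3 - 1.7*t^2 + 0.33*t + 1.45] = 4.26*t - 3.4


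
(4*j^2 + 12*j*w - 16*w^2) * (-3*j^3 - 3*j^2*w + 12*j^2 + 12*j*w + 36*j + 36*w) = -12*j^5 - 48*j^4*w + 48*j^4 + 12*j^3*w^2 + 192*j^3*w + 144*j^3 + 48*j^2*w^3 - 48*j^2*w^2 + 576*j^2*w - 192*j*w^3 - 144*j*w^2 - 576*w^3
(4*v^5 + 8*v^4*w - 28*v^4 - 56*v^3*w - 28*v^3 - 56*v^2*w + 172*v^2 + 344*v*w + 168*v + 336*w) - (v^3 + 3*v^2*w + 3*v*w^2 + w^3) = 4*v^5 + 8*v^4*w - 28*v^4 - 56*v^3*w - 29*v^3 - 59*v^2*w + 172*v^2 - 3*v*w^2 + 344*v*w + 168*v - w^3 + 336*w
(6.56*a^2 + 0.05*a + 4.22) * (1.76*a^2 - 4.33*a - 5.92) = 11.5456*a^4 - 28.3168*a^3 - 31.6245*a^2 - 18.5686*a - 24.9824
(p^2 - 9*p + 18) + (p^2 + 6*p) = 2*p^2 - 3*p + 18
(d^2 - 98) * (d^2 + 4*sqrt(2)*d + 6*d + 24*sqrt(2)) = d^4 + 4*sqrt(2)*d^3 + 6*d^3 - 98*d^2 + 24*sqrt(2)*d^2 - 588*d - 392*sqrt(2)*d - 2352*sqrt(2)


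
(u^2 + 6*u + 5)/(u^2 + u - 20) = (u + 1)/(u - 4)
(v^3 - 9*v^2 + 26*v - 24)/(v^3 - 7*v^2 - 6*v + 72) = (v^2 - 5*v + 6)/(v^2 - 3*v - 18)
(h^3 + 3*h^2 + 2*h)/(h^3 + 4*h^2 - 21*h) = (h^2 + 3*h + 2)/(h^2 + 4*h - 21)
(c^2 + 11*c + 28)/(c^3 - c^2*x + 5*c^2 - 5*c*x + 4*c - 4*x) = (-c - 7)/(-c^2 + c*x - c + x)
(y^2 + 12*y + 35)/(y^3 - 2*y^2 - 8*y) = (y^2 + 12*y + 35)/(y*(y^2 - 2*y - 8))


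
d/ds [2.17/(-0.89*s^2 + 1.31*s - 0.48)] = (3.8626*s - 2.8427)/(0.89*s^2 - 1.31*s + 0.48)^2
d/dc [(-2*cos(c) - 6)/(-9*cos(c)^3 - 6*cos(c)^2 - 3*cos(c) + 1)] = 32*(18*cos(c)^3 + 87*cos(c)^2 + 36*cos(c) + 10)*sin(c)/(-24*sin(c)^2 + 39*cos(c) + 9*cos(3*c) + 20)^2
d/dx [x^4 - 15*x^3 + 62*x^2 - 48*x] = 4*x^3 - 45*x^2 + 124*x - 48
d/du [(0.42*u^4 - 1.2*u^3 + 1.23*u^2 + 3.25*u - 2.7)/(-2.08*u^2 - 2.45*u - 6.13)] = (-1.7472*u^5 - 0.591000000000001*u^4 - 4.4184*u^3 + 25.8145*u^2 - 26.3118*u - 26.5375)/(4.3264*u^4 + 10.192*u^3 + 31.5033*u^2 + 30.037*u + 37.5769)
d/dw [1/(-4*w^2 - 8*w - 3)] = 8*(w + 1)/(4*w^2 + 8*w + 3)^2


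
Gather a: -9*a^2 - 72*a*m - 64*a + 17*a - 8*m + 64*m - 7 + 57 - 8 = -9*a^2 + a*(-72*m - 47) + 56*m + 42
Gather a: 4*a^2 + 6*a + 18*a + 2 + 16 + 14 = 4*a^2 + 24*a + 32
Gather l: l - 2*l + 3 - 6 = -l - 3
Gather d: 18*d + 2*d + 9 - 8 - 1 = 20*d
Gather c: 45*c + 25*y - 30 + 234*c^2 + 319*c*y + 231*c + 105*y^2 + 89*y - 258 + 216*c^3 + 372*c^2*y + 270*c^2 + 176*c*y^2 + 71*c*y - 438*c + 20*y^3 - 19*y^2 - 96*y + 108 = 216*c^3 + c^2*(372*y + 504) + c*(176*y^2 + 390*y - 162) + 20*y^3 + 86*y^2 + 18*y - 180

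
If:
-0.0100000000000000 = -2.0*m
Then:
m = 0.00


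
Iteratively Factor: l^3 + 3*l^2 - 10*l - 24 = (l + 4)*(l^2 - l - 6) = (l - 3)*(l + 4)*(l + 2)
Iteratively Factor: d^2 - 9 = (d + 3)*(d - 3)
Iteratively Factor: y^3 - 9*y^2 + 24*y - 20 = (y - 2)*(y^2 - 7*y + 10) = (y - 5)*(y - 2)*(y - 2)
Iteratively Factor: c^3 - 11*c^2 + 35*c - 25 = (c - 5)*(c^2 - 6*c + 5) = (c - 5)^2*(c - 1)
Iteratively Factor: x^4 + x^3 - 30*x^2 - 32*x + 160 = (x + 4)*(x^3 - 3*x^2 - 18*x + 40) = (x - 2)*(x + 4)*(x^2 - x - 20) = (x - 5)*(x - 2)*(x + 4)*(x + 4)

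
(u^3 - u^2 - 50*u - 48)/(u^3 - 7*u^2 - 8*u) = (u + 6)/u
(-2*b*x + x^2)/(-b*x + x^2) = (2*b - x)/(b - x)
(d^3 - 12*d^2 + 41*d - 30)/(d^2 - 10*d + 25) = (d^2 - 7*d + 6)/(d - 5)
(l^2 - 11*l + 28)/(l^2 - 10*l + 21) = (l - 4)/(l - 3)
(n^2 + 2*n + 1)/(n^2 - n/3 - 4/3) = 3*(n + 1)/(3*n - 4)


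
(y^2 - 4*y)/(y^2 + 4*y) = (y - 4)/(y + 4)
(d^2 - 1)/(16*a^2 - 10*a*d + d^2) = (d^2 - 1)/(16*a^2 - 10*a*d + d^2)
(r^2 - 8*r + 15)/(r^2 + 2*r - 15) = (r - 5)/(r + 5)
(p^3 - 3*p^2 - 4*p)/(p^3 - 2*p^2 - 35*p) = (-p^2 + 3*p + 4)/(-p^2 + 2*p + 35)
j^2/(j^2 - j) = j/(j - 1)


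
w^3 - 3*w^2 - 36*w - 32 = (w - 8)*(w + 1)*(w + 4)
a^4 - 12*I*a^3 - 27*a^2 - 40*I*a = a*(a - 8*I)*(a - 5*I)*(a + I)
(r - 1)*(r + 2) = r^2 + r - 2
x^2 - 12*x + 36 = (x - 6)^2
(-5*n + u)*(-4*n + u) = 20*n^2 - 9*n*u + u^2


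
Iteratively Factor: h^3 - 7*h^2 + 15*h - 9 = (h - 3)*(h^2 - 4*h + 3) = (h - 3)*(h - 1)*(h - 3)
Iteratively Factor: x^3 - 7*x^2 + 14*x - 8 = (x - 2)*(x^2 - 5*x + 4) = (x - 4)*(x - 2)*(x - 1)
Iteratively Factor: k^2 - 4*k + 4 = (k - 2)*(k - 2)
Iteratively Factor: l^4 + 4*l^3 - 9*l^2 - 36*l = (l + 3)*(l^3 + l^2 - 12*l) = (l + 3)*(l + 4)*(l^2 - 3*l) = l*(l + 3)*(l + 4)*(l - 3)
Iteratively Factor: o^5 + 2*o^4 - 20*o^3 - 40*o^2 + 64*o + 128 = (o - 2)*(o^4 + 4*o^3 - 12*o^2 - 64*o - 64) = (o - 4)*(o - 2)*(o^3 + 8*o^2 + 20*o + 16) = (o - 4)*(o - 2)*(o + 2)*(o^2 + 6*o + 8) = (o - 4)*(o - 2)*(o + 2)^2*(o + 4)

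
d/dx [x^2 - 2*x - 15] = 2*x - 2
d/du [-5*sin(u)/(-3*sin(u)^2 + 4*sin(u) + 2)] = 5*(3*cos(u)^2 - 5)*cos(u)/(3*sin(u)^2 - 4*sin(u) - 2)^2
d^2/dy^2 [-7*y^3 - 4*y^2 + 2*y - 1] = -42*y - 8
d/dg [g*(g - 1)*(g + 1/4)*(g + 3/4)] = 4*g^3 - 13*g/8 - 3/16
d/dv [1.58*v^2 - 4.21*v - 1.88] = 3.16*v - 4.21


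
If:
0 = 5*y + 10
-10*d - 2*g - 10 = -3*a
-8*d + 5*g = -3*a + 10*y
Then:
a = -11*g - 140/3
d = -7*g/2 - 15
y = -2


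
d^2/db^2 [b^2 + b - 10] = 2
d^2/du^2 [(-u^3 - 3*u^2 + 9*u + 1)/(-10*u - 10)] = (u^3 + 3*u^2 + 3*u + 11)/(5*(u^3 + 3*u^2 + 3*u + 1))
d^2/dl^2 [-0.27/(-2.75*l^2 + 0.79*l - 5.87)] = (-4.08375*l^2 + 1.17315*l + 0.27*(5.5*l - 0.79)*(11.0*l - 1.58) - 8.71695)/(2.75*l^2 - 0.79*l + 5.87)^3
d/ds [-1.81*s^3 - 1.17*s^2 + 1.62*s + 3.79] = -5.43*s^2 - 2.34*s + 1.62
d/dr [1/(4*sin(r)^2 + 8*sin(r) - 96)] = -(sin(r) + 1)*cos(r)/(2*(sin(r)^2 + 2*sin(r) - 24)^2)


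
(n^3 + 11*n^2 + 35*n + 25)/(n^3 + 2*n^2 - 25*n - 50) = (n^2 + 6*n + 5)/(n^2 - 3*n - 10)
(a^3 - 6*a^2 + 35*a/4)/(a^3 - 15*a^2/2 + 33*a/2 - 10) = a*(2*a - 7)/(2*(a^2 - 5*a + 4))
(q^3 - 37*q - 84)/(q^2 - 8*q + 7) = (q^2 + 7*q + 12)/(q - 1)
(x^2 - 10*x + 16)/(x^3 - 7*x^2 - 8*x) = (x - 2)/(x*(x + 1))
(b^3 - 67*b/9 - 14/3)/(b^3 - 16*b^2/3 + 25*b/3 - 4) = (9*b^2 + 27*b + 14)/(3*(3*b^2 - 7*b + 4))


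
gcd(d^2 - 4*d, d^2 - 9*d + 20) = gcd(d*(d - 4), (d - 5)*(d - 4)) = d - 4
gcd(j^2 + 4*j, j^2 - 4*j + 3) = 1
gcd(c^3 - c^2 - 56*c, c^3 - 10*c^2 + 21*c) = c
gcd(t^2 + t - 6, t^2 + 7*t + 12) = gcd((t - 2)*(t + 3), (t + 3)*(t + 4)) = t + 3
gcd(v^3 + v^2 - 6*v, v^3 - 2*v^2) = v^2 - 2*v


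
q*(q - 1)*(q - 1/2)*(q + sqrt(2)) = q^4 - 3*q^3/2 + sqrt(2)*q^3 - 3*sqrt(2)*q^2/2 + q^2/2 + sqrt(2)*q/2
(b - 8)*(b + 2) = b^2 - 6*b - 16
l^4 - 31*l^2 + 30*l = l*(l - 5)*(l - 1)*(l + 6)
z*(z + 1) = z^2 + z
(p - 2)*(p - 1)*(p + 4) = p^3 + p^2 - 10*p + 8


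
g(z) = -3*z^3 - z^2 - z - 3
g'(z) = -9*z^2 - 2*z - 1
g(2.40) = -52.63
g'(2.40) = -57.64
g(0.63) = -4.78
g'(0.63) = -5.83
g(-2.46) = 38.07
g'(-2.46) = -50.54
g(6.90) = -1043.04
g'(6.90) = -443.29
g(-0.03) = -2.97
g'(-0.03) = -0.95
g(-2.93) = 66.81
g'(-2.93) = -72.40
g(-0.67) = -1.88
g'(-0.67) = -3.70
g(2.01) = -33.41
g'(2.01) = -41.38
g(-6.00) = 615.00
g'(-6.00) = -313.00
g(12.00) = -5343.00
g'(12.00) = -1321.00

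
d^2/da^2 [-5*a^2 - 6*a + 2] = -10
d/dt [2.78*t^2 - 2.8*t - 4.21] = 5.56*t - 2.8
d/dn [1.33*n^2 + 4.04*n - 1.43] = 2.66*n + 4.04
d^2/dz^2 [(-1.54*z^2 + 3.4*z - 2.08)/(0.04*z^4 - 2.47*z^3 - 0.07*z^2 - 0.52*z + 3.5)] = (-0.014784*z^8 + 0.978191999999999*z^7 - 24.240676*z^6 + 130.181976*z^5 - 131.179896*z^4 - 210.075744*z^3 + 337.856136*z^2 - 103.345872*z - 27.498064)/(6.4e-5*z^12 - 0.011856*z^11 + 0.731772*z^10 - 15.030223*z^9 - 0.955545*z^8 - 11.619777*z^7 + 63.493307*z^6 + 1.182792*z^5 + 28.437066*z^4 - 90.148708*z^3 + 0.2667*z^2 - 19.11*z + 42.875)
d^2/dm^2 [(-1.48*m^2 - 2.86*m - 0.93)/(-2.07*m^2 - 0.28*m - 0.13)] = (7.105427357601e-15*m^4 + 22.794012*m^3 + 21.520134*m^2 - 1.383588*m - 0.512886)/(8.869743*m^6 + 3.599316*m^5 + 2.157975*m^4 + 0.47404*m^3 + 0.135525*m^2 + 0.014196*m + 0.002197)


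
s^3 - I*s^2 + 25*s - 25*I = (s - 5*I)*(s - I)*(s + 5*I)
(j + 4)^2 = j^2 + 8*j + 16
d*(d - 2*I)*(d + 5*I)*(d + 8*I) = d^4 + 11*I*d^3 - 14*d^2 + 80*I*d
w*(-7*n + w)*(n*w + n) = -7*n^2*w^2 - 7*n^2*w + n*w^3 + n*w^2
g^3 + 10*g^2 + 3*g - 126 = (g - 3)*(g + 6)*(g + 7)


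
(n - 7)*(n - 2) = n^2 - 9*n + 14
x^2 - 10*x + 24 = (x - 6)*(x - 4)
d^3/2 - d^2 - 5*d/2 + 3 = (d/2 + 1)*(d - 3)*(d - 1)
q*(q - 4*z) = q^2 - 4*q*z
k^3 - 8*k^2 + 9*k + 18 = (k - 6)*(k - 3)*(k + 1)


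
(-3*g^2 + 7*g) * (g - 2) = -3*g^3 + 13*g^2 - 14*g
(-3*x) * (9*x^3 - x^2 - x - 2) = -27*x^4 + 3*x^3 + 3*x^2 + 6*x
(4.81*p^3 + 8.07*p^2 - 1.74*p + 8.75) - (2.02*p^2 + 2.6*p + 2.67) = 4.81*p^3 + 6.05*p^2 - 4.34*p + 6.08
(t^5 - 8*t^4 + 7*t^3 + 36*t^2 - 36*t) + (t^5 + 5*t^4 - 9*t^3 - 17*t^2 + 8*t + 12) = 2*t^5 - 3*t^4 - 2*t^3 + 19*t^2 - 28*t + 12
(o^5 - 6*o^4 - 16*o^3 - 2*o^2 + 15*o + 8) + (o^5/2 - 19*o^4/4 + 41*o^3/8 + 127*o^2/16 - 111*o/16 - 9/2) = 3*o^5/2 - 43*o^4/4 - 87*o^3/8 + 95*o^2/16 + 129*o/16 + 7/2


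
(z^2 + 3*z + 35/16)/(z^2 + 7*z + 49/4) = (16*z^2 + 48*z + 35)/(4*(4*z^2 + 28*z + 49))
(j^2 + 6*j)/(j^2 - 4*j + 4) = j*(j + 6)/(j^2 - 4*j + 4)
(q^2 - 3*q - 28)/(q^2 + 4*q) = (q - 7)/q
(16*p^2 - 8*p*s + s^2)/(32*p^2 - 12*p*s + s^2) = (4*p - s)/(8*p - s)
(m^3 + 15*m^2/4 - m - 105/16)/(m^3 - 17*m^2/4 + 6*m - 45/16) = (4*m^2 + 20*m + 21)/(4*m^2 - 12*m + 9)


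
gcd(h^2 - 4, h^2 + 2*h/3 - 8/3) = h + 2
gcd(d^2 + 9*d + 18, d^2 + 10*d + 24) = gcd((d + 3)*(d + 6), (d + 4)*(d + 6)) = d + 6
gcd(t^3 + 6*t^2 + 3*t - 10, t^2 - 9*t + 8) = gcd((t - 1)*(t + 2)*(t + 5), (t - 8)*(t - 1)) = t - 1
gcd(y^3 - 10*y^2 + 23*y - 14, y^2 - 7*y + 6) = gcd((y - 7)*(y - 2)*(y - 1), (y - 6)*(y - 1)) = y - 1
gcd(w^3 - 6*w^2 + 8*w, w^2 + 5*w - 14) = w - 2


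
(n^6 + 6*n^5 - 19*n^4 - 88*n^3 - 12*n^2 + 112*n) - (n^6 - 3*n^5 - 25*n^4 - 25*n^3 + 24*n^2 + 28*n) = 9*n^5 + 6*n^4 - 63*n^3 - 36*n^2 + 84*n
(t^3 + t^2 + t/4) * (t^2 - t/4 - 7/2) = t^5 + 3*t^4/4 - 7*t^3/2 - 57*t^2/16 - 7*t/8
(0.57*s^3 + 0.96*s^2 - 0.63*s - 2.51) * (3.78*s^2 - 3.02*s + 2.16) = 2.1546*s^5 + 1.9074*s^4 - 4.0494*s^3 - 5.5116*s^2 + 6.2194*s - 5.4216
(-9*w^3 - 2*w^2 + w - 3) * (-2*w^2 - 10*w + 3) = 18*w^5 + 94*w^4 - 9*w^3 - 10*w^2 + 33*w - 9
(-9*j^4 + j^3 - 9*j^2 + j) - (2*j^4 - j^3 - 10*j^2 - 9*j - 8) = -11*j^4 + 2*j^3 + j^2 + 10*j + 8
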